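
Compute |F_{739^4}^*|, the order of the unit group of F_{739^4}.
|F_{739^4}^*| = 298248146640

F_{739^4} has 739^4 = 298248146641 elements; its multiplicative group consists of all nonzero elements, so |F_{739^4}^*| = 298248146641 - 1 = 298248146640. (It is cyclic since any finite subgroup of the multiplicative group of a field is cyclic.)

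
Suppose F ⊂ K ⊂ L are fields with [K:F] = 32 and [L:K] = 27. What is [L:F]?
[L:F] = 864

The tower law says that for any tower of field extensions F ⊂ K ⊂ L with finite degrees, [L:F] = [L:K] · [K:F]. Here this gives [L:F] = 27 · 32 = 864.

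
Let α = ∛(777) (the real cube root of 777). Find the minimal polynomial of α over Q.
m_α(x) = x^3 - 777

α satisfies α^3 = 777, so x^3 - 777 annihilates α. By the rational root test, a rational root p/q (in lowest terms) of x^3 - 777 would satisfy p^3 = 777 q^3, forcing q = 1 and p^3 = 777; but 777 is not a perfect cube, contradiction. A monic cubic over Q with no rational root is irreducible (any nontrivial factorization would include a linear factor). Hence x^3 - 777 is the minimal polynomial of α, and in particular [Q(α):Q] = 3.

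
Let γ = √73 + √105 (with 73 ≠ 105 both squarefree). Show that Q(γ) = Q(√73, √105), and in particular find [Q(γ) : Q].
[Q(γ) : Q] = 4 (equivalently, Q(γ) = Q(√73, √105))

Obviously Q(γ) ⊆ Q(√73, √105), and [Q(√73, √105):Q] = 4 (since 73, 105 are distinct squarefree integers > 1 with 7665 not a perfect square). To show equality we compute the minimal polynomial of γ. From γ = √73 + √105: γ^2 = 73 + 2√(7665) + 105 = 178 + 2√(7665), so γ^2 - 178 = 2√(7665); squaring, (γ^2 - 178)^2 = 4·7665, i.e. γ^4 - 356γ^2 + 31684 - 30660 = 0, i.e. γ^4 - 356γ^2 + 1024 = 0. So γ is a root of x^4 - 356x^2 + 1024. This polynomial is irreducible over Q: it has no rational root (each ±√73 ± √105 is irrational), and any factorization into two quadratics over Q would force √(7665) ∈ Q (pairing opposite roots) or √73, √105 ∈ Q (other pairings), all impossible. Hence [Q(γ):Q] = 4 = [Q(√73, √105):Q], so Q(γ) = Q(√73, √105).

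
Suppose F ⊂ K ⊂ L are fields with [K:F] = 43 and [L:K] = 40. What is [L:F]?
[L:F] = 1720

The tower law says that for any tower of field extensions F ⊂ K ⊂ L with finite degrees, [L:F] = [L:K] · [K:F]. Here this gives [L:F] = 40 · 43 = 1720.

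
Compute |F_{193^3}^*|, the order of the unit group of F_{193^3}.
|F_{193^3}^*| = 7189056

F_{193^3} has 193^3 = 7189057 elements; its multiplicative group consists of all nonzero elements, so |F_{193^3}^*| = 7189057 - 1 = 7189056. (It is cyclic since any finite subgroup of the multiplicative group of a field is cyclic.)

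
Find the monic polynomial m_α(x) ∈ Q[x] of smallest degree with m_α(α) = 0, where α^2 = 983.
m_α(x) = x^2 - 983

α satisfies α^2 - 983 = 0, so x^2 - 983 annihilates α. Since d = 983 is squarefree and ≠ 1, it is not a perfect square in Q, so x^2 - 983 has no rational root and is therefore irreducible over Q (a degree-2 polynomial over a field is irreducible iff it has no root). Hence m_α(x) = x^2 - 983.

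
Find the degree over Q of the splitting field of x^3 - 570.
[K : Q] = 6

The roots of x^3 - 570 are ∛570, ω∛570, ω^2∛570 where ω = e^(2πi/3) is a primitive cube root of unity, so K = Q(∛570, ω). Now [Q(∛570):Q] = 3 (since 570 is not a perfect cube, x^3 - 570 is irreducible) and [Q(ω):Q] = 2. Both 2 and 3 divide [K:Q], and [K:Q] ≤ 3·2 = 6, so [K:Q] = 6. (Equivalently: Q(∛570) ⊂ R but ω ∉ R, so [K : Q(∛570)] = 2.)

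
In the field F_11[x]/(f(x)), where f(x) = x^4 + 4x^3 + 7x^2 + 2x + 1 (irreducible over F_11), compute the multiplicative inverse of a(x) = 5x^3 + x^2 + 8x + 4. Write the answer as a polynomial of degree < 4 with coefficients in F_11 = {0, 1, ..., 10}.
a(x)^(-1) ≡ 6x^3 + 4x + 10 (mod f(x))

Since f is irreducible over F_11, F_11[x]/(f) is a field and a(x) ≠ 0 has an inverse. Apply the extended Euclidean algorithm to f(x) and a(x) in F_11[x]: f(x) = (9x + 10)·a(x) + (2x^2 + 7x + 5);  a(x) = (8x)·(2x^2 + 7x + 5) + (x + 4);  (2x^2 + 7x + 5) = (2x + 10)·(x + 4) + (9). The last nonzero remainder is the constant 9 = gcd(f, a) in F_11. Back-substituting through the division chain expresses 9 = s(x)·a(x) + t(x)·f(x) with s(x) ≡ 10x^3 + 3x + 2 (mod f), so (10x^3 + 3x + 2)·a(x) ≡ 9 (mod f). Multiplying by 9^(-1) ≡ 5 in F_11 gives a(x)^(-1) ≡ 5·(10x^3 + 3x + 2) ≡ 6x^3 + 4x + 10 (mod f). Check: (5x^3 + x^2 + 8x + 4)·(6x^3 + 4x + 10) = 8x^6 + 6x^5 + 2x^4 + x^3 + 9x^2 + 8x + 7 ≡ 1 (mod x^4 + 4x^3 + 7x^2 + 2x + 1).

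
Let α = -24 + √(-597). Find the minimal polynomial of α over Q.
m_α(x) = x^2 + 48x + 1173

From α + 24 = √(-597), squaring gives (α + 24)^2 = -597, i.e. α^2 + 48α + 576 = -597, so α^2 + 48α + 1173 = 0. The discriminant of x^2 + 48x + 1173 is (48)^2 - 4·(1173) = 2304 - 4692 = -2388, and 4·(-597) is not a perfect square in Q since -597 is squarefree and ≠ 1. Hence x^2 + 48x + 1173 is irreducible over Q and is the minimal polynomial of α.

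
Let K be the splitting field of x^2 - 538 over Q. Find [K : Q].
[K : Q] = 2

f(x) = x^2 - 538 factors as (x - √538)(x + √538). The splitting field is K = Q(√538). Since 538 is squarefree and > 1, it is not a perfect square, so x^2 - 538 is irreducible over Q and [Q(√538) : Q] = 2. Hence [K : Q] = 2.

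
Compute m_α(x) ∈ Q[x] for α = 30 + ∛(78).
m_α(x) = x^3 - 90x^2 + 2700x - 27078

Set β = α - 30 = ∛(78), so β^3 = 78. Then (α - 30)^3 - 78 = 0, i.e. α is a root of g(x) = (x - 30)^3 - 78 = x^3 - 90x^2 + 2700x - 27078. Since g(x) = h(x - 30) where h(x) = x^3 - 78, and h is irreducible over Q (because 78 is not a perfect cube, so h has no rational root, and a monic cubic with no rational root is irreducible), g is also irreducible (irreducibility is preserved under the substitution x → x - 30). Hence m_α(x) = x^3 - 90x^2 + 2700x - 27078.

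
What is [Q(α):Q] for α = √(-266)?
[Q(α):Q] = 2

[Q(α):Q] equals the degree of the minimal polynomial of α. Here α^2 = -266 and x^2 + 266 is irreducible (d = -266 is squarefree, ≠ 1, hence not a square), so deg(m_α) = 2. Thus [Q(α):Q] = 2.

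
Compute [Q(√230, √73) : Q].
[Q(√230, √73) : Q] = 4

[Q(√230):Q] = 2 (min poly x^2 - 230, irreducible since 230 is squarefree > 1). For the top step, suppose √73 ∈ Q(√230), say √73 = c + d√230 with c, d ∈ Q. Squaring: 73 = c^2 + 230d^2 + 2cd√230. Since √230 ∉ Q this forces 2cd = 0. If d = 0 then √73 = c ∈ Q, contradicting 73 squarefree > 1. If c = 0 then 73 = 230d^2, so 230·73 = (230d)^2 is a perfect square in Q — but 230·73 = 16790 is not a perfect square (since 230 and 73 are distinct squarefree integers). Contradiction. Hence √73 ∉ Q(√230), so x^2 - 73 stays irreducible over Q(√230) and [Q(√230, √73) : Q(√230)] = 2. By the tower law, [Q(√230, √73) : Q] = 2 · 2 = 4.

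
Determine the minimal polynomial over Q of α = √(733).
m_α(x) = x^2 - 733

α satisfies α^2 - 733 = 0, so x^2 - 733 annihilates α. Since d = 733 is squarefree and ≠ 1, it is not a perfect square in Q, so x^2 - 733 has no rational root and is therefore irreducible over Q (a degree-2 polynomial over a field is irreducible iff it has no root). Hence m_α(x) = x^2 - 733.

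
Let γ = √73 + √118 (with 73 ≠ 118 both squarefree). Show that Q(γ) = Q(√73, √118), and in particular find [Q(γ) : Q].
[Q(γ) : Q] = 4 (equivalently, Q(γ) = Q(√73, √118))

Obviously Q(γ) ⊆ Q(√73, √118), and [Q(√73, √118):Q] = 4 (since 73, 118 are distinct squarefree integers > 1 with 8614 not a perfect square). To show equality we compute the minimal polynomial of γ. From γ = √73 + √118: γ^2 = 73 + 2√(8614) + 118 = 191 + 2√(8614), so γ^2 - 191 = 2√(8614); squaring, (γ^2 - 191)^2 = 4·8614, i.e. γ^4 - 382γ^2 + 36481 - 34456 = 0, i.e. γ^4 - 382γ^2 + 2025 = 0. So γ is a root of x^4 - 382x^2 + 2025. This polynomial is irreducible over Q: it has no rational root (each ±√73 ± √118 is irrational), and any factorization into two quadratics over Q would force √(8614) ∈ Q (pairing opposite roots) or √73, √118 ∈ Q (other pairings), all impossible. Hence [Q(γ):Q] = 4 = [Q(√73, √118):Q], so Q(γ) = Q(√73, √118).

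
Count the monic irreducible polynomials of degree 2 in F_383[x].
There are 73153 monic irreducible polynomials of degree 2 over F_383

Each element of F_{383^2} that lies in no proper subfield is a root of exactly one monic irreducible of degree 2 over F_383, and each such polynomial has 2 distinct roots in F_{383^2}. By Möbius inversion the count is N_383(2) = (1/2) Σ_{d|2} μ(2/d) · 383^d = (1/2)(μ(2)·383^1 + μ(1)·383^2) = 146306/2 = 73153.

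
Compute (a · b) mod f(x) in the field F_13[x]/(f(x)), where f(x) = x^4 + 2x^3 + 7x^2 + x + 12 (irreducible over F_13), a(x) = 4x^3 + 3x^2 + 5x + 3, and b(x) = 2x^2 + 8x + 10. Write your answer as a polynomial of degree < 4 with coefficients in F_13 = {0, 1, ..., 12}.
a · b ≡ 5x^2 + 8x (mod f(x))

Multiply in F_13[x]: a(x)·b(x) = (4x^3 + 3x^2 + 5x + 3)·(2x^2 + 8x + 10) = 8x^5 + 12x^4 + 9x^3 + 11x^2 + 9x + 4. This has degree ≥ 4, so divide by f(x) over F_13: 8x^5 + 12x^4 + 9x^3 + 11x^2 + 9x + 4 = (8x + 9)·(x^4 + 2x^3 + 7x^2 + x + 12) + (5x^2 + 8x). Hence a·b ≡ 5x^2 + 8x (mod f). (F_13[x]/(f) is a field with 13^4 = 28561 elements since f is irreducible of degree 4.)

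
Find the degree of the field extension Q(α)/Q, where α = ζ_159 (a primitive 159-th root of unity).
[Q(α):Q] = 104

The minimal polynomial of ζ_159 over Q is the 159-th cyclotomic polynomial Φ_159(x), which is irreducible over Q and has degree φ(159) = 104. Hence [Q(α):Q] = φ(159) = 104.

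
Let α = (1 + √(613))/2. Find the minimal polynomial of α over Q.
m_α(x) = x^2 - x - 153

From 2α - 1 = √(613), squaring gives (2α - 1)^2 = 613, i.e. 4α^2 - 4α + 1 = 613, so α^2 - α + (1 - 613)/4 = 0. Since 613 ≡ 1 (mod 4), (1 - 613)/4 = -153 ∈ Z. The polynomial x^2 - x - 153 has discriminant 1 - 4·(-153) = 613, which is not a perfect square in Q (d = 613 is squarefree and ≠ 1), so x^2 - x - 153 is irreducible over Q. It is the minimal polynomial of α.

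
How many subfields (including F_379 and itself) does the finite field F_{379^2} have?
F_{379^2} has 2 subfields

The subfields of F_{p^n} are exactly the fields F_{p^d} for d | n (each is the fixed field of the unique index-d subgroup of Gal(F_{p^n}/F_p) ≅ Z/nZ). The divisors of n = 2 are {1, 2}, giving 2 subfields: F_{379^1}, F_{379^2}.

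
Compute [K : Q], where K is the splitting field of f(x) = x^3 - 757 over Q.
[K : Q] = 6

The roots of x^3 - 757 are ∛757, ω∛757, ω^2∛757 where ω = e^(2πi/3) is a primitive cube root of unity, so K = Q(∛757, ω). Now [Q(∛757):Q] = 3 (since 757 is not a perfect cube, x^3 - 757 is irreducible) and [Q(ω):Q] = 2. Both 2 and 3 divide [K:Q], and [K:Q] ≤ 3·2 = 6, so [K:Q] = 6. (Equivalently: Q(∛757) ⊂ R but ω ∉ R, so [K : Q(∛757)] = 2.)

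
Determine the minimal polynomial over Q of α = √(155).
m_α(x) = x^2 - 155

α satisfies α^2 - 155 = 0, so x^2 - 155 annihilates α. Since d = 155 is squarefree and ≠ 1, it is not a perfect square in Q, so x^2 - 155 has no rational root and is therefore irreducible over Q (a degree-2 polynomial over a field is irreducible iff it has no root). Hence m_α(x) = x^2 - 155.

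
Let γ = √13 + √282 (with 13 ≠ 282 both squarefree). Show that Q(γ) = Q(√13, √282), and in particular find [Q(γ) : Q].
[Q(γ) : Q] = 4 (equivalently, Q(γ) = Q(√13, √282))

Obviously Q(γ) ⊆ Q(√13, √282), and [Q(√13, √282):Q] = 4 (since 13, 282 are distinct squarefree integers > 1 with 3666 not a perfect square). To show equality we compute the minimal polynomial of γ. From γ = √13 + √282: γ^2 = 13 + 2√(3666) + 282 = 295 + 2√(3666), so γ^2 - 295 = 2√(3666); squaring, (γ^2 - 295)^2 = 4·3666, i.e. γ^4 - 590γ^2 + 87025 - 14664 = 0, i.e. γ^4 - 590γ^2 + 72361 = 0. So γ is a root of x^4 - 590x^2 + 72361. This polynomial is irreducible over Q: it has no rational root (each ±√13 ± √282 is irrational), and any factorization into two quadratics over Q would force √(3666) ∈ Q (pairing opposite roots) or √13, √282 ∈ Q (other pairings), all impossible. Hence [Q(γ):Q] = 4 = [Q(√13, √282):Q], so Q(γ) = Q(√13, √282).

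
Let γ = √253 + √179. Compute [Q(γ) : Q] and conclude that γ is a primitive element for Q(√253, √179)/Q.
[Q(γ) : Q] = 4 (equivalently, Q(γ) = Q(√253, √179))

Obviously Q(γ) ⊆ Q(√253, √179), and [Q(√253, √179):Q] = 4 (since 253, 179 are distinct squarefree integers > 1 with 45287 not a perfect square). To show equality we compute the minimal polynomial of γ. From γ = √253 + √179: γ^2 = 253 + 2√(45287) + 179 = 432 + 2√(45287), so γ^2 - 432 = 2√(45287); squaring, (γ^2 - 432)^2 = 4·45287, i.e. γ^4 - 864γ^2 + 186624 - 181148 = 0, i.e. γ^4 - 864γ^2 + 5476 = 0. So γ is a root of x^4 - 864x^2 + 5476. This polynomial is irreducible over Q: it has no rational root (each ±√253 ± √179 is irrational), and any factorization into two quadratics over Q would force √(45287) ∈ Q (pairing opposite roots) or √253, √179 ∈ Q (other pairings), all impossible. Hence [Q(γ):Q] = 4 = [Q(√253, √179):Q], so Q(γ) = Q(√253, √179).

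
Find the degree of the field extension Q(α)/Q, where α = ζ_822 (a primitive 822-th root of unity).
[Q(α):Q] = 272

The minimal polynomial of ζ_822 over Q is the 822-th cyclotomic polynomial Φ_822(x), which is irreducible over Q and has degree φ(822) = 272. Hence [Q(α):Q] = φ(822) = 272.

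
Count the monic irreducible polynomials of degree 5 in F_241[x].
There are 162598003392 monic irreducible polynomials of degree 5 over F_241

Each element of F_{241^5} that lies in no proper subfield is a root of exactly one monic irreducible of degree 5 over F_241, and each such polynomial has 5 distinct roots in F_{241^5}. By Möbius inversion the count is N_241(5) = (1/5) Σ_{d|5} μ(5/d) · 241^d = (1/5)(μ(5)·241^1 + μ(1)·241^5) = 812990016960/5 = 162598003392.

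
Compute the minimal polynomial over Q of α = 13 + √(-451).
m_α(x) = x^2 - 26x + 620

From α - 13 = √(-451), squaring gives (α - 13)^2 = -451, i.e. α^2 - 26α + 169 = -451, so α^2 - 26α + 620 = 0. The discriminant of x^2 - 26x + 620 is (-26)^2 - 4·(620) = 676 - 2480 = -1804, and 4·(-451) is not a perfect square in Q since -451 is squarefree and ≠ 1. Hence x^2 - 26x + 620 is irreducible over Q and is the minimal polynomial of α.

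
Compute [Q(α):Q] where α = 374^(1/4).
[Q(α):Q] = 4

α is a root of x^4 - 374. By Eisenstein's criterion at the prime p = 2 (which divides the constant term 374 but p^2 = 4 does not, since 374 is squarefree), x^4 - 374 is irreducible over Q. Hence [Q(α):Q] = 4.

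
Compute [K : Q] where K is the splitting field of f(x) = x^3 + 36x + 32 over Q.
[K : Q] = 6

By the rational root test, any rational root of the monic integer polynomial f(x) = x^3 + 36x + 32 must be an integer dividing the constant term 32, i.e. one of ±{1, 2, 4, 8, 16, 32}. Evaluating: f(1) = 69, f(-1) = -5, f(2) = 112, f(-2) = -48, f(4) = 240, f(-4) = -176, f(8) = 832, f(-8) = -768, f(16) = 4704, f(-16) = -4640, f(32) = 33952, f(-32) = -33888; none is 0, so f has no rational root and is therefore irreducible over Q (a cubic with no linear factor over a field is irreducible). For an irreducible cubic, the Galois group is A_3 or S_3 according as the discriminant disc(f) = -4a^3 - 27b^2 = -4·(36)^3 - 27·(32)^2 = -214272 is or is not a square in Q. Here disc(f) = -214272 is not a perfect square in Q, so the Galois group of f over Q is not contained in A_3 and must be all of S_3. The splitting field has degree |S_3| = 6 over Q, so [K : Q] = 6.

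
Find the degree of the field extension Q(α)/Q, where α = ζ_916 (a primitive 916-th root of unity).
[Q(α):Q] = 456

The minimal polynomial of ζ_916 over Q is the 916-th cyclotomic polynomial Φ_916(x), which is irreducible over Q and has degree φ(916) = 456. Hence [Q(α):Q] = φ(916) = 456.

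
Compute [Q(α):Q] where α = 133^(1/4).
[Q(α):Q] = 4

α is a root of x^4 - 133. By Eisenstein's criterion at the prime p = 7 (which divides the constant term 133 but p^2 = 49 does not, since 133 is squarefree), x^4 - 133 is irreducible over Q. Hence [Q(α):Q] = 4.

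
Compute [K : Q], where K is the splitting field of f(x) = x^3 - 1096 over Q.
[K : Q] = 6

The roots of x^3 - 1096 are ∛1096, ω∛1096, ω^2∛1096 where ω = e^(2πi/3) is a primitive cube root of unity, so K = Q(∛1096, ω). Now [Q(∛1096):Q] = 3 (since 1096 is not a perfect cube, x^3 - 1096 is irreducible) and [Q(ω):Q] = 2. Both 2 and 3 divide [K:Q], and [K:Q] ≤ 3·2 = 6, so [K:Q] = 6. (Equivalently: Q(∛1096) ⊂ R but ω ∉ R, so [K : Q(∛1096)] = 2.)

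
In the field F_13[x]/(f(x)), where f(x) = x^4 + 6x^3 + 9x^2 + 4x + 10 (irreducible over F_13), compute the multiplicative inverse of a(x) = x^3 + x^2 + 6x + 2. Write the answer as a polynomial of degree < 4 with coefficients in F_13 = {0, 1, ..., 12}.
a(x)^(-1) ≡ 11x^3 + 6x^2 + 7x + 12 (mod f(x))

Since f is irreducible over F_13, F_13[x]/(f) is a field and a(x) ≠ 0 has an inverse. Apply the extended Euclidean algorithm to f(x) and a(x) in F_13[x]: f(x) = (x + 5)·a(x) + (11x^2 + 11x);  a(x) = (6x)·(11x^2 + 11x) + (6x + 2);  (11x^2 + 11x) = (4x + 7)·(6x + 2) + (12). The last nonzero remainder is the constant 12 = gcd(f, a) in F_13. Back-substituting through the division chain expresses 12 = s(x)·a(x) + t(x)·f(x) with s(x) ≡ 2x^3 + 7x^2 + 6x + 1 (mod f), so (2x^3 + 7x^2 + 6x + 1)·a(x) ≡ 12 (mod f). Multiplying by 12^(-1) ≡ 12 in F_13 gives a(x)^(-1) ≡ 12·(2x^3 + 7x^2 + 6x + 1) ≡ 11x^3 + 6x^2 + 7x + 12 (mod f). Check: (x^3 + x^2 + 6x + 2)·(11x^3 + 6x^2 + 7x + 12) = 11x^6 + 4x^5 + x^4 + 12x^3 + x^2 + 8x + 11 ≡ 1 (mod x^4 + 6x^3 + 9x^2 + 4x + 10).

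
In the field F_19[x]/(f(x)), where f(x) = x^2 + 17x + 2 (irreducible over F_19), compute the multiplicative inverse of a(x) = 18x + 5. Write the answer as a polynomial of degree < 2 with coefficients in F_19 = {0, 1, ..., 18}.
a(x)^(-1) ≡ 9x + 8 (mod f(x))

Since f is irreducible over F_19, F_19[x]/(f) is a field and a(x) ≠ 0 has an inverse. Apply the extended Euclidean algorithm to f(x) and a(x) in F_19[x]: f(x) = (18x + 16)·a(x) + (17). The last nonzero remainder is the constant 17 = gcd(f, a) in F_19. Back-substituting through the division chain expresses 17 = s(x)·a(x) + t(x)·f(x) with s(x) ≡ x + 3 (mod f), so (x + 3)·a(x) ≡ 17 (mod f). Multiplying by 17^(-1) ≡ 9 in F_19 gives a(x)^(-1) ≡ 9·(x + 3) ≡ 9x + 8 (mod f). Check: (18x + 5)·(9x + 8) = 10x^2 + 18x + 2 ≡ 1 (mod x^2 + 17x + 2).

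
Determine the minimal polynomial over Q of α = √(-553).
m_α(x) = x^2 + 553

α satisfies α^2 + 553 = 0, so x^2 + 553 annihilates α. Since d = -553 is squarefree and ≠ 1, it is not a perfect square in Q, so x^2 + 553 has no rational root and is therefore irreducible over Q (a degree-2 polynomial over a field is irreducible iff it has no root). Hence m_α(x) = x^2 + 553.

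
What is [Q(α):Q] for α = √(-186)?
[Q(α):Q] = 2

[Q(α):Q] equals the degree of the minimal polynomial of α. Here α^2 = -186 and x^2 + 186 is irreducible (d = -186 is squarefree, ≠ 1, hence not a square), so deg(m_α) = 2. Thus [Q(α):Q] = 2.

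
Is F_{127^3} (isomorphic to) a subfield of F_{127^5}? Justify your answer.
No: F_{127^3} is not a subfield of F_{127^5}

F_{p^m} embeds in F_{p^n} iff m | n. Here 3 ∤ 5 (since 5 = 1·3 + 2 with remainder 2 ≠ 0), so F_{127^3} is not a subfield of F_{127^5}. Equivalently: if it were, the tower law would give 3 = [F_{127^3}:F_127] dividing [F_{127^5}:F_127] = 5, contradiction.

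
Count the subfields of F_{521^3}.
F_{521^3} has 2 subfields

The subfields of F_{p^n} are exactly the fields F_{p^d} for d | n (each is the fixed field of the unique index-d subgroup of Gal(F_{p^n}/F_p) ≅ Z/nZ). The divisors of n = 3 are {1, 3}, giving 2 subfields: F_{521^1}, F_{521^3}.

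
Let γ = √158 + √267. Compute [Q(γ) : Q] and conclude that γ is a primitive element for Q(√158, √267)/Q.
[Q(γ) : Q] = 4 (equivalently, Q(γ) = Q(√158, √267))

Obviously Q(γ) ⊆ Q(√158, √267), and [Q(√158, √267):Q] = 4 (since 158, 267 are distinct squarefree integers > 1 with 42186 not a perfect square). To show equality we compute the minimal polynomial of γ. From γ = √158 + √267: γ^2 = 158 + 2√(42186) + 267 = 425 + 2√(42186), so γ^2 - 425 = 2√(42186); squaring, (γ^2 - 425)^2 = 4·42186, i.e. γ^4 - 850γ^2 + 180625 - 168744 = 0, i.e. γ^4 - 850γ^2 + 11881 = 0. So γ is a root of x^4 - 850x^2 + 11881. This polynomial is irreducible over Q: it has no rational root (each ±√158 ± √267 is irrational), and any factorization into two quadratics over Q would force √(42186) ∈ Q (pairing opposite roots) or √158, √267 ∈ Q (other pairings), all impossible. Hence [Q(γ):Q] = 4 = [Q(√158, √267):Q], so Q(γ) = Q(√158, √267).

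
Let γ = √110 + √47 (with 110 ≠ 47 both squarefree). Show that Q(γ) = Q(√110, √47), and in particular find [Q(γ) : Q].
[Q(γ) : Q] = 4 (equivalently, Q(γ) = Q(√110, √47))

Obviously Q(γ) ⊆ Q(√110, √47), and [Q(√110, √47):Q] = 4 (since 110, 47 are distinct squarefree integers > 1 with 5170 not a perfect square). To show equality we compute the minimal polynomial of γ. From γ = √110 + √47: γ^2 = 110 + 2√(5170) + 47 = 157 + 2√(5170), so γ^2 - 157 = 2√(5170); squaring, (γ^2 - 157)^2 = 4·5170, i.e. γ^4 - 314γ^2 + 24649 - 20680 = 0, i.e. γ^4 - 314γ^2 + 3969 = 0. So γ is a root of x^4 - 314x^2 + 3969. This polynomial is irreducible over Q: it has no rational root (each ±√110 ± √47 is irrational), and any factorization into two quadratics over Q would force √(5170) ∈ Q (pairing opposite roots) or √110, √47 ∈ Q (other pairings), all impossible. Hence [Q(γ):Q] = 4 = [Q(√110, √47):Q], so Q(γ) = Q(√110, √47).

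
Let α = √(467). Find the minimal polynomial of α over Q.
m_α(x) = x^2 - 467

α satisfies α^2 - 467 = 0, so x^2 - 467 annihilates α. Since d = 467 is squarefree and ≠ 1, it is not a perfect square in Q, so x^2 - 467 has no rational root and is therefore irreducible over Q (a degree-2 polynomial over a field is irreducible iff it has no root). Hence m_α(x) = x^2 - 467.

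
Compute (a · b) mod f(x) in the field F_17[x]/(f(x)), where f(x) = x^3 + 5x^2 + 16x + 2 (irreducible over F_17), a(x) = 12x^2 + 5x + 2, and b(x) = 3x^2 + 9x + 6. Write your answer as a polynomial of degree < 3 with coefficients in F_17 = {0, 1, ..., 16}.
a · b ≡ 2x^2 + 4x + 7 (mod f(x))

Multiply in F_17[x]: a(x)·b(x) = (12x^2 + 5x + 2)·(3x^2 + 9x + 6) = 2x^4 + 4x^3 + 4x^2 + 14x + 12. This has degree ≥ 3, so divide by f(x) over F_17: 2x^4 + 4x^3 + 4x^2 + 14x + 12 = (2x + 11)·(x^3 + 5x^2 + 16x + 2) + (2x^2 + 4x + 7). Hence a·b ≡ 2x^2 + 4x + 7 (mod f). (F_17[x]/(f) is a field with 17^3 = 4913 elements since f is irreducible of degree 3.)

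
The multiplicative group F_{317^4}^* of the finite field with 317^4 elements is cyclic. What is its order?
|F_{317^4}^*| = 10098039120

F_{317^4} has 317^4 = 10098039121 elements; its multiplicative group consists of all nonzero elements, so |F_{317^4}^*| = 10098039121 - 1 = 10098039120. (It is cyclic since any finite subgroup of the multiplicative group of a field is cyclic.)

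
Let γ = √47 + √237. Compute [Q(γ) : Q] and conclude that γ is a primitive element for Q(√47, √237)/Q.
[Q(γ) : Q] = 4 (equivalently, Q(γ) = Q(√47, √237))

Obviously Q(γ) ⊆ Q(√47, √237), and [Q(√47, √237):Q] = 4 (since 47, 237 are distinct squarefree integers > 1 with 11139 not a perfect square). To show equality we compute the minimal polynomial of γ. From γ = √47 + √237: γ^2 = 47 + 2√(11139) + 237 = 284 + 2√(11139), so γ^2 - 284 = 2√(11139); squaring, (γ^2 - 284)^2 = 4·11139, i.e. γ^4 - 568γ^2 + 80656 - 44556 = 0, i.e. γ^4 - 568γ^2 + 36100 = 0. So γ is a root of x^4 - 568x^2 + 36100. This polynomial is irreducible over Q: it has no rational root (each ±√47 ± √237 is irrational), and any factorization into two quadratics over Q would force √(11139) ∈ Q (pairing opposite roots) or √47, √237 ∈ Q (other pairings), all impossible. Hence [Q(γ):Q] = 4 = [Q(√47, √237):Q], so Q(γ) = Q(√47, √237).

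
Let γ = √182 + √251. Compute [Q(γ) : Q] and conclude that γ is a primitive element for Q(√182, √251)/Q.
[Q(γ) : Q] = 4 (equivalently, Q(γ) = Q(√182, √251))

Obviously Q(γ) ⊆ Q(√182, √251), and [Q(√182, √251):Q] = 4 (since 182, 251 are distinct squarefree integers > 1 with 45682 not a perfect square). To show equality we compute the minimal polynomial of γ. From γ = √182 + √251: γ^2 = 182 + 2√(45682) + 251 = 433 + 2√(45682), so γ^2 - 433 = 2√(45682); squaring, (γ^2 - 433)^2 = 4·45682, i.e. γ^4 - 866γ^2 + 187489 - 182728 = 0, i.e. γ^4 - 866γ^2 + 4761 = 0. So γ is a root of x^4 - 866x^2 + 4761. This polynomial is irreducible over Q: it has no rational root (each ±√182 ± √251 is irrational), and any factorization into two quadratics over Q would force √(45682) ∈ Q (pairing opposite roots) or √182, √251 ∈ Q (other pairings), all impossible. Hence [Q(γ):Q] = 4 = [Q(√182, √251):Q], so Q(γ) = Q(√182, √251).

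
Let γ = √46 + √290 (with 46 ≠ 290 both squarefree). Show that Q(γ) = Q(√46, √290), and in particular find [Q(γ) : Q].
[Q(γ) : Q] = 4 (equivalently, Q(γ) = Q(√46, √290))

Obviously Q(γ) ⊆ Q(√46, √290), and [Q(√46, √290):Q] = 4 (since 46, 290 are distinct squarefree integers > 1 with 13340 not a perfect square). To show equality we compute the minimal polynomial of γ. From γ = √46 + √290: γ^2 = 46 + 2√(13340) + 290 = 336 + 2√(13340), so γ^2 - 336 = 2√(13340); squaring, (γ^2 - 336)^2 = 4·13340, i.e. γ^4 - 672γ^2 + 112896 - 53360 = 0, i.e. γ^4 - 672γ^2 + 59536 = 0. So γ is a root of x^4 - 672x^2 + 59536. This polynomial is irreducible over Q: it has no rational root (each ±√46 ± √290 is irrational), and any factorization into two quadratics over Q would force √(13340) ∈ Q (pairing opposite roots) or √46, √290 ∈ Q (other pairings), all impossible. Hence [Q(γ):Q] = 4 = [Q(√46, √290):Q], so Q(γ) = Q(√46, √290).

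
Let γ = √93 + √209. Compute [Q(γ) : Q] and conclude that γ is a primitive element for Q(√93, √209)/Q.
[Q(γ) : Q] = 4 (equivalently, Q(γ) = Q(√93, √209))

Obviously Q(γ) ⊆ Q(√93, √209), and [Q(√93, √209):Q] = 4 (since 93, 209 are distinct squarefree integers > 1 with 19437 not a perfect square). To show equality we compute the minimal polynomial of γ. From γ = √93 + √209: γ^2 = 93 + 2√(19437) + 209 = 302 + 2√(19437), so γ^2 - 302 = 2√(19437); squaring, (γ^2 - 302)^2 = 4·19437, i.e. γ^4 - 604γ^2 + 91204 - 77748 = 0, i.e. γ^4 - 604γ^2 + 13456 = 0. So γ is a root of x^4 - 604x^2 + 13456. This polynomial is irreducible over Q: it has no rational root (each ±√93 ± √209 is irrational), and any factorization into two quadratics over Q would force √(19437) ∈ Q (pairing opposite roots) or √93, √209 ∈ Q (other pairings), all impossible. Hence [Q(γ):Q] = 4 = [Q(√93, √209):Q], so Q(γ) = Q(√93, √209).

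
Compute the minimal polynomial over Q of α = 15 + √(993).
m_α(x) = x^2 - 30x - 768

From α - 15 = √(993), squaring gives (α - 15)^2 = 993, i.e. α^2 - 30α + 225 = 993, so α^2 - 30α - 768 = 0. The discriminant of x^2 - 30x - 768 is (-30)^2 - 4·(-768) = 900 + 3072 = 3972, and 4·(993) is not a perfect square in Q since 993 is squarefree and ≠ 1. Hence x^2 - 30x - 768 is irreducible over Q and is the minimal polynomial of α.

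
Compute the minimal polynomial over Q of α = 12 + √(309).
m_α(x) = x^2 - 24x - 165

From α - 12 = √(309), squaring gives (α - 12)^2 = 309, i.e. α^2 - 24α + 144 = 309, so α^2 - 24α - 165 = 0. The discriminant of x^2 - 24x - 165 is (-24)^2 - 4·(-165) = 576 + 660 = 1236, and 4·(309) is not a perfect square in Q since 309 is squarefree and ≠ 1. Hence x^2 - 24x - 165 is irreducible over Q and is the minimal polynomial of α.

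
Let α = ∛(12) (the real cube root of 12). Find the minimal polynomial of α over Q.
m_α(x) = x^3 - 12

α satisfies α^3 = 12, so x^3 - 12 annihilates α. By the rational root test, a rational root p/q (in lowest terms) of x^3 - 12 would satisfy p^3 = 12 q^3, forcing q = 1 and p^3 = 12; but 12 is not a perfect cube, contradiction. A monic cubic over Q with no rational root is irreducible (any nontrivial factorization would include a linear factor). Hence x^3 - 12 is the minimal polynomial of α, and in particular [Q(α):Q] = 3.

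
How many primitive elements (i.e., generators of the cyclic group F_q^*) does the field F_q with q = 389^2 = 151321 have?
There are φ(151320) = 36864 primitive elements

F_q^* is cyclic of order q - 1 = 151320. A cyclic group of order m has exactly φ(m) generators. Here m = 151320 = 2^3 · 3 · 5 · 13 · 97, so the number of primitive elements is φ(151320) = 36864.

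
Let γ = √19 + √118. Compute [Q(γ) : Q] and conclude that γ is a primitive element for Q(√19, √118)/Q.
[Q(γ) : Q] = 4 (equivalently, Q(γ) = Q(√19, √118))

Obviously Q(γ) ⊆ Q(√19, √118), and [Q(√19, √118):Q] = 4 (since 19, 118 are distinct squarefree integers > 1 with 2242 not a perfect square). To show equality we compute the minimal polynomial of γ. From γ = √19 + √118: γ^2 = 19 + 2√(2242) + 118 = 137 + 2√(2242), so γ^2 - 137 = 2√(2242); squaring, (γ^2 - 137)^2 = 4·2242, i.e. γ^4 - 274γ^2 + 18769 - 8968 = 0, i.e. γ^4 - 274γ^2 + 9801 = 0. So γ is a root of x^4 - 274x^2 + 9801. This polynomial is irreducible over Q: it has no rational root (each ±√19 ± √118 is irrational), and any factorization into two quadratics over Q would force √(2242) ∈ Q (pairing opposite roots) or √19, √118 ∈ Q (other pairings), all impossible. Hence [Q(γ):Q] = 4 = [Q(√19, √118):Q], so Q(γ) = Q(√19, √118).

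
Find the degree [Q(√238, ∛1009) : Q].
[Q(√238, ∛1009) : Q] = 6

Let L = Q(√238, ∛1009). Since Q(√238) ⊂ L and [Q(√238):Q] = 2, the tower law gives 2 | [L:Q]. Likewise Q(∛1009) ⊂ L with [Q(∛1009):Q] = 3 (because 1009 is not a perfect cube), so 3 | [L:Q]. As gcd(2,3) = 1, [L:Q] is divisible by 6. Conversely L is generated over Q by √238 and ∛1009, so [L:Q] ≤ 2·3 = 6. Therefore [Q(√238, ∛1009) : Q] = 6.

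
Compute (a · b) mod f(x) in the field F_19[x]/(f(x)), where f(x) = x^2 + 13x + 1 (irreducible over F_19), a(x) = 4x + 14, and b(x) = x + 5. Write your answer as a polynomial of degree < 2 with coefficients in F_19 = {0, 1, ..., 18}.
a · b ≡ x + 9 (mod f(x))

Multiply in F_19[x]: a(x)·b(x) = (4x + 14)·(x + 5) = 4x^2 + 15x + 13. This has degree ≥ 2, so divide by f(x) over F_19: 4x^2 + 15x + 13 = (4)·(x^2 + 13x + 1) + (x + 9). Hence a·b ≡ x + 9 (mod f). (F_19[x]/(f) is a field with 19^2 = 361 elements since f is irreducible of degree 2.)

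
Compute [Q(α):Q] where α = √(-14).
[Q(α):Q] = 2

[Q(α):Q] equals the degree of the minimal polynomial of α. Here α^2 = -14 and x^2 + 14 is irreducible (d = -14 is squarefree, ≠ 1, hence not a square), so deg(m_α) = 2. Thus [Q(α):Q] = 2.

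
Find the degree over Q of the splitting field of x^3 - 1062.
[K : Q] = 6

The roots of x^3 - 1062 are ∛1062, ω∛1062, ω^2∛1062 where ω = e^(2πi/3) is a primitive cube root of unity, so K = Q(∛1062, ω). Now [Q(∛1062):Q] = 3 (since 1062 is not a perfect cube, x^3 - 1062 is irreducible) and [Q(ω):Q] = 2. Both 2 and 3 divide [K:Q], and [K:Q] ≤ 3·2 = 6, so [K:Q] = 6. (Equivalently: Q(∛1062) ⊂ R but ω ∉ R, so [K : Q(∛1062)] = 2.)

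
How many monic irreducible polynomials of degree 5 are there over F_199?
There are 62415920160 monic irreducible polynomials of degree 5 over F_199

Each element of F_{199^5} that lies in no proper subfield is a root of exactly one monic irreducible of degree 5 over F_199, and each such polynomial has 5 distinct roots in F_{199^5}. By Möbius inversion the count is N_199(5) = (1/5) Σ_{d|5} μ(5/d) · 199^d = (1/5)(μ(5)·199^1 + μ(1)·199^5) = 312079600800/5 = 62415920160.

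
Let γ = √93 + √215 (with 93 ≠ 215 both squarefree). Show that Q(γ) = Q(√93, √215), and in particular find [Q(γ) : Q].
[Q(γ) : Q] = 4 (equivalently, Q(γ) = Q(√93, √215))

Obviously Q(γ) ⊆ Q(√93, √215), and [Q(√93, √215):Q] = 4 (since 93, 215 are distinct squarefree integers > 1 with 19995 not a perfect square). To show equality we compute the minimal polynomial of γ. From γ = √93 + √215: γ^2 = 93 + 2√(19995) + 215 = 308 + 2√(19995), so γ^2 - 308 = 2√(19995); squaring, (γ^2 - 308)^2 = 4·19995, i.e. γ^4 - 616γ^2 + 94864 - 79980 = 0, i.e. γ^4 - 616γ^2 + 14884 = 0. So γ is a root of x^4 - 616x^2 + 14884. This polynomial is irreducible over Q: it has no rational root (each ±√93 ± √215 is irrational), and any factorization into two quadratics over Q would force √(19995) ∈ Q (pairing opposite roots) or √93, √215 ∈ Q (other pairings), all impossible. Hence [Q(γ):Q] = 4 = [Q(√93, √215):Q], so Q(γ) = Q(√93, √215).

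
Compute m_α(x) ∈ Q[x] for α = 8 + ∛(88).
m_α(x) = x^3 - 24x^2 + 192x - 600

Set β = α - 8 = ∛(88), so β^3 = 88. Then (α - 8)^3 - 88 = 0, i.e. α is a root of g(x) = (x - 8)^3 - 88 = x^3 - 24x^2 + 192x - 600. Since g(x) = h(x - 8) where h(x) = x^3 - 88, and h is irreducible over Q (because 88 is not a perfect cube, so h has no rational root, and a monic cubic with no rational root is irreducible), g is also irreducible (irreducibility is preserved under the substitution x → x - 8). Hence m_α(x) = x^3 - 24x^2 + 192x - 600.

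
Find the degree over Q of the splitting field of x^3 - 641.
[K : Q] = 6

The roots of x^3 - 641 are ∛641, ω∛641, ω^2∛641 where ω = e^(2πi/3) is a primitive cube root of unity, so K = Q(∛641, ω). Now [Q(∛641):Q] = 3 (since 641 is not a perfect cube, x^3 - 641 is irreducible) and [Q(ω):Q] = 2. Both 2 and 3 divide [K:Q], and [K:Q] ≤ 3·2 = 6, so [K:Q] = 6. (Equivalently: Q(∛641) ⊂ R but ω ∉ R, so [K : Q(∛641)] = 2.)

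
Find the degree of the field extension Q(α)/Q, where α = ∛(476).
[Q(α):Q] = 3

The minimal polynomial of α is x^3 - 476, irreducible over Q since 476 is not a perfect cube (so x^3 - 476 has no rational root). Hence [Q(α):Q] = deg(m_α) = 3.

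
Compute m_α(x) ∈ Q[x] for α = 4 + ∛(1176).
m_α(x) = x^3 - 12x^2 + 48x - 1240

Set β = α - 4 = ∛(1176), so β^3 = 1176. Then (α - 4)^3 - 1176 = 0, i.e. α is a root of g(x) = (x - 4)^3 - 1176 = x^3 - 12x^2 + 48x - 1240. Since g(x) = h(x - 4) where h(x) = x^3 - 1176, and h is irreducible over Q (because 1176 is not a perfect cube, so h has no rational root, and a monic cubic with no rational root is irreducible), g is also irreducible (irreducibility is preserved under the substitution x → x - 4). Hence m_α(x) = x^3 - 12x^2 + 48x - 1240.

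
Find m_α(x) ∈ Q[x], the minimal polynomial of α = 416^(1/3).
m_α(x) = x^3 - 416

α satisfies α^3 = 416, so x^3 - 416 annihilates α. By the rational root test, a rational root p/q (in lowest terms) of x^3 - 416 would satisfy p^3 = 416 q^3, forcing q = 1 and p^3 = 416; but 416 is not a perfect cube, contradiction. A monic cubic over Q with no rational root is irreducible (any nontrivial factorization would include a linear factor). Hence x^3 - 416 is the minimal polynomial of α, and in particular [Q(α):Q] = 3.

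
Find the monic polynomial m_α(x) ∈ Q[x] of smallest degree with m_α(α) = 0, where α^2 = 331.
m_α(x) = x^2 - 331

α satisfies α^2 - 331 = 0, so x^2 - 331 annihilates α. Since d = 331 is squarefree and ≠ 1, it is not a perfect square in Q, so x^2 - 331 has no rational root and is therefore irreducible over Q (a degree-2 polynomial over a field is irreducible iff it has no root). Hence m_α(x) = x^2 - 331.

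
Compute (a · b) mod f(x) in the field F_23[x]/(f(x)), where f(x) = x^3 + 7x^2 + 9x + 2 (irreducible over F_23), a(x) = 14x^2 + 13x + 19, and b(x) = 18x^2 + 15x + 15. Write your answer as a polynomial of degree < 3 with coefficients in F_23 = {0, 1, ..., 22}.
a · b ≡ 14x^2 + 11x + 4 (mod f(x))

Multiply in F_23[x]: a(x)·b(x) = (14x^2 + 13x + 19)·(18x^2 + 15x + 15) = 22x^4 + 7x^3 + 11x^2 + 20x + 9. This has degree ≥ 3, so divide by f(x) over F_23: 22x^4 + 7x^3 + 11x^2 + 20x + 9 = (22x + 14)·(x^3 + 7x^2 + 9x + 2) + (14x^2 + 11x + 4). Hence a·b ≡ 14x^2 + 11x + 4 (mod f). (F_23[x]/(f) is a field with 23^3 = 12167 elements since f is irreducible of degree 3.)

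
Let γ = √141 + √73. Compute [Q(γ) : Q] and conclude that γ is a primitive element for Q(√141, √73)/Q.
[Q(γ) : Q] = 4 (equivalently, Q(γ) = Q(√141, √73))

Obviously Q(γ) ⊆ Q(√141, √73), and [Q(√141, √73):Q] = 4 (since 141, 73 are distinct squarefree integers > 1 with 10293 not a perfect square). To show equality we compute the minimal polynomial of γ. From γ = √141 + √73: γ^2 = 141 + 2√(10293) + 73 = 214 + 2√(10293), so γ^2 - 214 = 2√(10293); squaring, (γ^2 - 214)^2 = 4·10293, i.e. γ^4 - 428γ^2 + 45796 - 41172 = 0, i.e. γ^4 - 428γ^2 + 4624 = 0. So γ is a root of x^4 - 428x^2 + 4624. This polynomial is irreducible over Q: it has no rational root (each ±√141 ± √73 is irrational), and any factorization into two quadratics over Q would force √(10293) ∈ Q (pairing opposite roots) or √141, √73 ∈ Q (other pairings), all impossible. Hence [Q(γ):Q] = 4 = [Q(√141, √73):Q], so Q(γ) = Q(√141, √73).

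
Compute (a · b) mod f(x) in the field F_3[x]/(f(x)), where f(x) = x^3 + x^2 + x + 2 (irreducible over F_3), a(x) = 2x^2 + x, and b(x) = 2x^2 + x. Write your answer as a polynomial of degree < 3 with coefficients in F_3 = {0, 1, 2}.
a · b ≡ x (mod f(x))

Multiply in F_3[x]: a(x)·b(x) = (2x^2 + x)·(2x^2 + x) = x^4 + x^3 + x^2. This has degree ≥ 3, so divide by f(x) over F_3: x^4 + x^3 + x^2 = (x)·(x^3 + x^2 + x + 2) + (x). Hence a·b ≡ x (mod f). (F_3[x]/(f) is a field with 3^3 = 27 elements since f is irreducible of degree 3.)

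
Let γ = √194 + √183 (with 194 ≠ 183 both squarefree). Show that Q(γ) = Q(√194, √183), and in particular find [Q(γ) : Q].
[Q(γ) : Q] = 4 (equivalently, Q(γ) = Q(√194, √183))

Obviously Q(γ) ⊆ Q(√194, √183), and [Q(√194, √183):Q] = 4 (since 194, 183 are distinct squarefree integers > 1 with 35502 not a perfect square). To show equality we compute the minimal polynomial of γ. From γ = √194 + √183: γ^2 = 194 + 2√(35502) + 183 = 377 + 2√(35502), so γ^2 - 377 = 2√(35502); squaring, (γ^2 - 377)^2 = 4·35502, i.e. γ^4 - 754γ^2 + 142129 - 142008 = 0, i.e. γ^4 - 754γ^2 + 121 = 0. So γ is a root of x^4 - 754x^2 + 121. This polynomial is irreducible over Q: it has no rational root (each ±√194 ± √183 is irrational), and any factorization into two quadratics over Q would force √(35502) ∈ Q (pairing opposite roots) or √194, √183 ∈ Q (other pairings), all impossible. Hence [Q(γ):Q] = 4 = [Q(√194, √183):Q], so Q(γ) = Q(√194, √183).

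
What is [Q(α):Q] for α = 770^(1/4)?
[Q(α):Q] = 4

α is a root of x^4 - 770. By Eisenstein's criterion at the prime p = 2 (which divides the constant term 770 but p^2 = 4 does not, since 770 is squarefree), x^4 - 770 is irreducible over Q. Hence [Q(α):Q] = 4.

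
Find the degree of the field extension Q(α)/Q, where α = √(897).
[Q(α):Q] = 2

[Q(α):Q] equals the degree of the minimal polynomial of α. Here α^2 = 897 and x^2 - 897 is irreducible (d = 897 is squarefree, ≠ 1, hence not a square), so deg(m_α) = 2. Thus [Q(α):Q] = 2.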